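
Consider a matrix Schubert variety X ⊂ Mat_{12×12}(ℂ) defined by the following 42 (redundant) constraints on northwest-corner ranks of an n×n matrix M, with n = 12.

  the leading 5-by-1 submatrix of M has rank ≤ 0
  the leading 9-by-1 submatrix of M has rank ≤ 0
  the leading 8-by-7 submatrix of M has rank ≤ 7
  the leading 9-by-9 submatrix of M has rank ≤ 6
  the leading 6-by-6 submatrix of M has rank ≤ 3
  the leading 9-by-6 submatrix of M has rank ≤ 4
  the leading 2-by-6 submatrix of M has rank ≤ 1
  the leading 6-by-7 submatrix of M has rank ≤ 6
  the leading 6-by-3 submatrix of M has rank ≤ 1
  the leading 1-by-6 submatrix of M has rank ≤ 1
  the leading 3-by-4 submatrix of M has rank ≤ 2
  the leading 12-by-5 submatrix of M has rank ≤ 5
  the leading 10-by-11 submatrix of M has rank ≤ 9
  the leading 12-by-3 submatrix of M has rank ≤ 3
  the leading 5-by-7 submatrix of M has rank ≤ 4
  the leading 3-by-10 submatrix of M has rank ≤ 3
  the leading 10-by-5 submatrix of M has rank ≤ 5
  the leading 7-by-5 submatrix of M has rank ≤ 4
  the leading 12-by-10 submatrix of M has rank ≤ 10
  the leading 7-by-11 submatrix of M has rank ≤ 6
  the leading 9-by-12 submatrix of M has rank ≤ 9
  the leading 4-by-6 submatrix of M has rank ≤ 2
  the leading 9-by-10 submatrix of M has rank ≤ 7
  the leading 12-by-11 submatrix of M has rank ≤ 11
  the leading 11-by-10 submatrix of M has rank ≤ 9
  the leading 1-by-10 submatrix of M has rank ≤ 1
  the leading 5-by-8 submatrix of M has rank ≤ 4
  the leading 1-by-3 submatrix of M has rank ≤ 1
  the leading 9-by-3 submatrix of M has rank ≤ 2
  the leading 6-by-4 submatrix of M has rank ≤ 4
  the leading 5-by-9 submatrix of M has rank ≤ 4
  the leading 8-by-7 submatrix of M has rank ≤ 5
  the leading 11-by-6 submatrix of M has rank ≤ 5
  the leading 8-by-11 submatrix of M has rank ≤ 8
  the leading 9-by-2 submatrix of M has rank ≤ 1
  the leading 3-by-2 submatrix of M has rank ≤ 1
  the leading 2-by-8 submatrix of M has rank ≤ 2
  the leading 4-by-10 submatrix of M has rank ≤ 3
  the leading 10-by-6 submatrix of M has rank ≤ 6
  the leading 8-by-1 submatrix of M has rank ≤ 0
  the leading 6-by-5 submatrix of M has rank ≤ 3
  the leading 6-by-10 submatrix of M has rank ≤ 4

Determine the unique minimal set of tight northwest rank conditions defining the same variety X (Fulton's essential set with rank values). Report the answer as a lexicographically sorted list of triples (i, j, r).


The tightest implied rank at each (i,j), from the 42 conditions:

  0 1 1 1 1 1 1 1 1 1 1 1
  0 1 1 1 1 1 2 2 2 2 2 2
  0 1 1 2 2 2 3 3 3 3 3 3
  0 1 1 2 2 2 3 3 3 3 4 4
  0 1 1 2 3 3 4 4 4 4 5 5
  0 1 1 2 3 3 4 4 4 4 5 6
  0 1 2 3 4 4 5 5 5 5 6 7
  0 1 2 3 4 4 5 6 6 6 7 8
  0 1 2 3 4 4 5 6 6 7 8 9
  1 2 3 4 5 5 6 7 7 8 9 10
  1 2 3 4 5 5 6 7 8 9 10 11
  1 2 3 4 5 6 7 8 9 10 11 12

so w = (2, 7, 4, 11, 5, 12, 3, 8, 10, 1, 9, 6).

D(w) has 30 cells with 10 SE-corners; essential set:

[(2, 6, 1), (4, 6, 2), (4, 10, 3), (6, 3, 1), (6, 6, 3), (6, 10, 4), (9, 1, 0), (9, 6, 4), (9, 9, 6), (11, 6, 5)]


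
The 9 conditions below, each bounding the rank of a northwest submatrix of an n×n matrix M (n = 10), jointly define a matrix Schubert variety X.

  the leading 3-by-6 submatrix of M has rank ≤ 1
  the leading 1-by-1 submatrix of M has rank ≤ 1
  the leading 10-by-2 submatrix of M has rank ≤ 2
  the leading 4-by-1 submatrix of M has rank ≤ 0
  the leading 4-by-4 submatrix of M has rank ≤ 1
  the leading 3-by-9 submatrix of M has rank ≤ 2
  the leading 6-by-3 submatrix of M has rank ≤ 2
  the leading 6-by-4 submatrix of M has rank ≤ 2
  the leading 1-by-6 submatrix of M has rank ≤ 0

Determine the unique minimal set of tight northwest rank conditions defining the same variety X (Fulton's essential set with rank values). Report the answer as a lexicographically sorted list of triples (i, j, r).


Rank table r_w(10×10) implied by the 9 constraints:

  R[1]: 0  0  0  0  0  0  1  1  1  1
  R[2]: 0  1  1  1  1  1  2  2  2  2
  R[3]: 0  1  1  1  1  1  2  2  2  3
  R[4]: 0  1  1  1  2  2  3  3  3  4
  R[5]: 1  2  2  2  3  3  4  4  4  5
  R[6]: 1  2  2  2  3  4  5  5  5  6
  R[7]: 1  2  3  3  4  5  6  6  6  7
  R[8]: 1  2  3  4  5  6  7  7  7  8
  R[9]: 1  2  3  4  5  6  7  8  8  9
  R[10]: 1  2  3  4  5  6  7  8  9  10

the unique w with this rank table is (7, 2, 10, 5, 1, 6, 3, 4, 8, 9).

|D(w)|=19, |Ess(w)|=6:

[(1, 6, 0), (3, 6, 1), (3, 9, 2), (4, 1, 0), (4, 4, 1), (6, 4, 2)]


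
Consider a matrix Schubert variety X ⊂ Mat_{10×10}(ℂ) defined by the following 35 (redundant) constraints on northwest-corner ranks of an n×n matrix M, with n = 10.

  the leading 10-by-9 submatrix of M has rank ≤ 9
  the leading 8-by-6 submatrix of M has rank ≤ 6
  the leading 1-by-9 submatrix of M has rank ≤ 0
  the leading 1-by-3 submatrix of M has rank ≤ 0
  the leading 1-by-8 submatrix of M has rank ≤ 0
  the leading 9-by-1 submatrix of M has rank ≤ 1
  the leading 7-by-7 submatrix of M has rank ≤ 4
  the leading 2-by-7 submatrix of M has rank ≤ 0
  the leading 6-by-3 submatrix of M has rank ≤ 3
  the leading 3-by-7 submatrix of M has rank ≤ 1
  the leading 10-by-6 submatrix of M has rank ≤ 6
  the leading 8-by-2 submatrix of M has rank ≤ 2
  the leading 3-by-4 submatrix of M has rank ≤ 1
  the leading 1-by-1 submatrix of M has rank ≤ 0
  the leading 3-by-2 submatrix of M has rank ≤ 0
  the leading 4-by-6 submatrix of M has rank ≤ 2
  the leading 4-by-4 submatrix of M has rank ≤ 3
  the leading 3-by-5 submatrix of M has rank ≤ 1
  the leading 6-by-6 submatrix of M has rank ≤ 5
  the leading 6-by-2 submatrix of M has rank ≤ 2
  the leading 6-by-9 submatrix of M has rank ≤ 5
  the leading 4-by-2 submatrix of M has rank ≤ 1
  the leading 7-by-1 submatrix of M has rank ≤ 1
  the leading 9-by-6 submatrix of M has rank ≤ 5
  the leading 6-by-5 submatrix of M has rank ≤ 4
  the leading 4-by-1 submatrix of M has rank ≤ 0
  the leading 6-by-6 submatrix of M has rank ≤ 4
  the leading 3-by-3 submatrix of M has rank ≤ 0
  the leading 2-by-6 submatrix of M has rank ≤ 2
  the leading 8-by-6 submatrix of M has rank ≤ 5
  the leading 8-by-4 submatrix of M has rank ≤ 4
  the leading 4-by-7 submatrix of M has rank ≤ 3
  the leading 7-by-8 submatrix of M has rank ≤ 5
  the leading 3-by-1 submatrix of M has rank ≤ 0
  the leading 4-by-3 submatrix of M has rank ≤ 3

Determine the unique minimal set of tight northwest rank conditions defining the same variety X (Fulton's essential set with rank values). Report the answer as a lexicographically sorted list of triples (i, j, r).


Rank table r_w(10×10) implied by the 35 constraints:

  i=1: 0, 0, 0, 0, 0, 0, 0, 0, 0, 1
  i=2: 0, 0, 0, 0, 0, 0, 0, 1, 1, 2
  i=3: 0, 0, 0, 1, 1, 1, 1, 2, 2, 3
  i=4: 0, 1, 1, 2, 2, 2, 2, 3, 3, 4
  i=5: 1, 2, 2, 3, 3, 3, 3, 4, 4, 5
  i=6: 1, 2, 3, 4, 4, 4, 4, 5, 5, 6
  i=7: 1, 2, 3, 4, 4, 4, 4, 5, 6, 7
  i=8: 1, 2, 3, 4, 5, 5, 5, 6, 7, 8
  i=9: 1, 2, 3, 4, 5, 5, 6, 7, 8, 9
  i=10: 1, 2, 3, 4, 5, 6, 7, 8, 9, 10

hence w(1..10) = (10, 8, 4, 2, 1, 3, 9, 5, 7, 6).

Fulton essential set (6 of the 24 Rothe cells):

[(1, 9, 0), (2, 7, 0), (3, 3, 0), (4, 1, 0), (7, 7, 4), (9, 6, 5)]


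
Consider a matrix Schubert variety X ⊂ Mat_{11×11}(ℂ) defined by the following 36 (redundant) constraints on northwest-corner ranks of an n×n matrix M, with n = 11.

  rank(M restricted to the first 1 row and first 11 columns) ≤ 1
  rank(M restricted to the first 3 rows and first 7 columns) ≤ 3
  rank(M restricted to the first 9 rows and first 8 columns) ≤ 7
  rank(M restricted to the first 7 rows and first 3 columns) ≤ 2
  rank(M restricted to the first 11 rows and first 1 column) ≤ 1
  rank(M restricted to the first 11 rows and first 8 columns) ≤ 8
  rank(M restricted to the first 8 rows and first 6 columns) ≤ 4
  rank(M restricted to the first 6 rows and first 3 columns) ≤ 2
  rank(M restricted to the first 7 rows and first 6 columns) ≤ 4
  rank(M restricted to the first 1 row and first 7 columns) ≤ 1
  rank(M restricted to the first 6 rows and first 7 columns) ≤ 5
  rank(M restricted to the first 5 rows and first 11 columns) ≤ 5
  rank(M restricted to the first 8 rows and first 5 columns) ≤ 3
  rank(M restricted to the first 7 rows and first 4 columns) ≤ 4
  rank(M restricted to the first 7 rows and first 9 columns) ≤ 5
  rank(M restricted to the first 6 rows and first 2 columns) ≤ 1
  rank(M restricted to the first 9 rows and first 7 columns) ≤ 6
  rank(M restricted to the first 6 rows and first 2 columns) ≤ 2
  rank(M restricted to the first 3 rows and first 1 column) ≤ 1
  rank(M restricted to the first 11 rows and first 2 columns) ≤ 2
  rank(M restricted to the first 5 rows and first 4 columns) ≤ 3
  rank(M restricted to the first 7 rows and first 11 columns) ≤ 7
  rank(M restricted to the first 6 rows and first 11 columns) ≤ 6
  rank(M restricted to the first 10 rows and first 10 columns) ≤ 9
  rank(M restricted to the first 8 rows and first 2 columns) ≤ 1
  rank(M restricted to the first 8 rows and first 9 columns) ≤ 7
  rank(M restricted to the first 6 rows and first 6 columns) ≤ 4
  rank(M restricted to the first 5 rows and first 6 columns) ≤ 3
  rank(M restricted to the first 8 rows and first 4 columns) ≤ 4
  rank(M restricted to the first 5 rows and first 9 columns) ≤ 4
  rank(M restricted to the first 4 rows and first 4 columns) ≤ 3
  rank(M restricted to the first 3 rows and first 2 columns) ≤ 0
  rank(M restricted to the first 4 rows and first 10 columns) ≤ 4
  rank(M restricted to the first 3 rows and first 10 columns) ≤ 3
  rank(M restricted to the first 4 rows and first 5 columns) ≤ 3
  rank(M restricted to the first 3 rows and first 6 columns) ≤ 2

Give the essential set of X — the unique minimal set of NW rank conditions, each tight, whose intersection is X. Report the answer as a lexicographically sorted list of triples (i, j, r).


Recovering R(i,j) via the rank-extension bound from the 36 conditions:

  0 | 0 | 1 | 1 | 1 | 1 | 1 | 1 | 1 | 1 | 1
  0 | 0 | 1 | 2 | 2 | 2 | 2 | 2 | 2 | 2 | 2
  0 | 0 | 1 | 2 | 2 | 2 | 3 | 3 | 3 | 3 | 3
  1 | 1 | 2 | 3 | 3 | 3 | 4 | 4 | 4 | 4 | 4
  1 | 1 | 2 | 3 | 3 | 3 | 4 | 4 | 4 | 5 | 5
  1 | 1 | 2 | 3 | 3 | 4 | 5 | 5 | 5 | 6 | 6
  1 | 1 | 2 | 3 | 3 | 4 | 5 | 5 | 5 | 6 | 7
  1 | 1 | 2 | 3 | 3 | 4 | 5 | 6 | 6 | 7 | 8
  1 | 2 | 3 | 4 | 4 | 5 | 6 | 7 | 7 | 8 | 9
  1 | 2 | 3 | 4 | 5 | 6 | 7 | 8 | 8 | 9 | 10
  1 | 2 | 3 | 4 | 5 | 6 | 7 | 8 | 9 | 10 | 11

second differences of R give the permutation w = (3, 4, 7, 1, 10, 6, 11, 8, 2, 5, 9).

7 SE-corners of the 21-cell Rothe diagram give Ess(w):

[(3, 2, 0), (3, 6, 2), (5, 6, 3), (5, 9, 4), (7, 9, 5), (8, 2, 1), (8, 5, 3)]


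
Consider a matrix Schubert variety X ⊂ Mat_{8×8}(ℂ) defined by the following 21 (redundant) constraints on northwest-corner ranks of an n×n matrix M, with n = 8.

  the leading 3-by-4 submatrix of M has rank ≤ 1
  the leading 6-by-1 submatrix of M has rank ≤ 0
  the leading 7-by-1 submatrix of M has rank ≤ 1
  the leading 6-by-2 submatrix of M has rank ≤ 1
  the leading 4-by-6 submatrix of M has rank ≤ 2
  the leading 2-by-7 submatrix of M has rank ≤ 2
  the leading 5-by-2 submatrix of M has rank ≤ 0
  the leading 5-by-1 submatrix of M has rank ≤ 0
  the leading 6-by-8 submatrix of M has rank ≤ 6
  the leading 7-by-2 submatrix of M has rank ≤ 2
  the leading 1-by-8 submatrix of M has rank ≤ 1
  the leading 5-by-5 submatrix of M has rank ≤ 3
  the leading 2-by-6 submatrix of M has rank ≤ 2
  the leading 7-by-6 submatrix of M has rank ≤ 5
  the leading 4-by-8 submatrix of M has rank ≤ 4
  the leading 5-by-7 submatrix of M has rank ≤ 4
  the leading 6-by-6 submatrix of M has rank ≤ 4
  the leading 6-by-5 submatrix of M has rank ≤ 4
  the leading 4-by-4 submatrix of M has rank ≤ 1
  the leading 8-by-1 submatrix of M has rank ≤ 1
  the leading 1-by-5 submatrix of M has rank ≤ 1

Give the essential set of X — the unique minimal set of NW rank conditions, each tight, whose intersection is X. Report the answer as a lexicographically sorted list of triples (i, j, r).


Propagating the 21 rank bounds to every northwest block:

  R[1]: 0 | 0 | 1 | 1 | 1 | 1 | 1 | 1
  R[2]: 0 | 0 | 1 | 1 | 2 | 2 | 2 | 2
  R[3]: 0 | 0 | 1 | 1 | 2 | 2 | 3 | 3
  R[4]: 0 | 0 | 1 | 1 | 2 | 2 | 3 | 4
  R[5]: 0 | 0 | 1 | 2 | 3 | 3 | 4 | 5
  R[6]: 0 | 1 | 2 | 3 | 4 | 4 | 5 | 6
  R[7]: 1 | 2 | 3 | 4 | 5 | 5 | 6 | 7
  R[8]: 1 | 2 | 3 | 4 | 5 | 6 | 7 | 8

the unique w with this rank table is (3, 5, 7, 8, 4, 2, 1, 6).

Rothe diagram D(w) (16 cells), 4 SE-corners (essential conditions):

[(4, 4, 1), (4, 6, 2), (5, 2, 0), (6, 1, 0)]


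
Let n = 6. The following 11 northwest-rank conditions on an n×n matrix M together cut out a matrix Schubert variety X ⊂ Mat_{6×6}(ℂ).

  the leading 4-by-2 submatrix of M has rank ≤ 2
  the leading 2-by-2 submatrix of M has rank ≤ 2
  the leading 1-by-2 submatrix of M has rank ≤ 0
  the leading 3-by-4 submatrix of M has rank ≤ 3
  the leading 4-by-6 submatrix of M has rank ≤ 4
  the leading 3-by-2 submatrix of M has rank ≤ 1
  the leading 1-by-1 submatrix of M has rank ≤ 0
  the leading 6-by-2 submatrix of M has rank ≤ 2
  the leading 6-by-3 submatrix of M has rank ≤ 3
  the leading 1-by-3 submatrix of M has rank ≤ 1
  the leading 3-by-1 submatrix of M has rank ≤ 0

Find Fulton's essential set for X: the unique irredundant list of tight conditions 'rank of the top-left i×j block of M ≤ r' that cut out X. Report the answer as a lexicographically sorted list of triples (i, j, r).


The tightest implied rank at each (i,j), from the 11 conditions:

  R[1]: 0  0  1  1  1  1
  R[2]: 0  1  2  2  2  2
  R[3]: 0  1  2  3  3  3
  R[4]: 1  2  3  4  4  4
  R[5]: 1  2  3  4  5  5
  R[6]: 1  2  3  4  5  6

hence w(1..6) = (3, 2, 4, 1, 5, 6).

Fulton essential set (2 of the 4 Rothe cells):

[(1, 2, 0), (3, 1, 0)]


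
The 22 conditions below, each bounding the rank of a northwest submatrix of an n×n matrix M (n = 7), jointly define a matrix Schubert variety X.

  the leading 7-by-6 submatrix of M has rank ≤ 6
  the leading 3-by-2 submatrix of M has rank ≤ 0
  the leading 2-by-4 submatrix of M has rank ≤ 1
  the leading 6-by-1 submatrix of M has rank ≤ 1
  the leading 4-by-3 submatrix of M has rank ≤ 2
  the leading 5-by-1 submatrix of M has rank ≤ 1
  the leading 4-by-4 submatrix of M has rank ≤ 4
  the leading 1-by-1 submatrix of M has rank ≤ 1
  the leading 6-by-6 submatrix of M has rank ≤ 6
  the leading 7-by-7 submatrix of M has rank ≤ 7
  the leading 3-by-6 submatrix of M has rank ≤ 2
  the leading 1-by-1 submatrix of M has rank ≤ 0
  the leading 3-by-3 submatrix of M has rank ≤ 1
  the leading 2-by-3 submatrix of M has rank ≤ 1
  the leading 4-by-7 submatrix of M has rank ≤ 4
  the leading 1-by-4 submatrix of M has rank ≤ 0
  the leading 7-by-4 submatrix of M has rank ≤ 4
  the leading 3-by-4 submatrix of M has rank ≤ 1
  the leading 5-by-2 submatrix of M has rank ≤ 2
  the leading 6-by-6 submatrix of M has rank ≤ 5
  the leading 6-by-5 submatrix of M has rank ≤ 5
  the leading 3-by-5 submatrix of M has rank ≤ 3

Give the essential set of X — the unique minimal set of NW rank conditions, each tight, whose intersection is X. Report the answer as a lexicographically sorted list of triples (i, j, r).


Reconstructing r_w from the 22 given conditions:

  row 1: 0, 0, 0, 0, 1, 1, 1
  row 2: 0, 0, 1, 1, 2, 2, 2
  row 3: 0, 0, 1, 1, 2, 2, 3
  row 4: 1, 1, 2, 2, 3, 3, 4
  row 5: 1, 2, 3, 3, 4, 4, 5
  row 6: 1, 2, 3, 4, 5, 5, 6
  row 7: 1, 2, 3, 4, 5, 6, 7

reading off 1-entries of Δ²R: w = (5, 3, 7, 1, 2, 4, 6).

Fulton essential set (4 of the 10 Rothe cells):

[(1, 4, 0), (3, 2, 0), (3, 4, 1), (3, 6, 2)]


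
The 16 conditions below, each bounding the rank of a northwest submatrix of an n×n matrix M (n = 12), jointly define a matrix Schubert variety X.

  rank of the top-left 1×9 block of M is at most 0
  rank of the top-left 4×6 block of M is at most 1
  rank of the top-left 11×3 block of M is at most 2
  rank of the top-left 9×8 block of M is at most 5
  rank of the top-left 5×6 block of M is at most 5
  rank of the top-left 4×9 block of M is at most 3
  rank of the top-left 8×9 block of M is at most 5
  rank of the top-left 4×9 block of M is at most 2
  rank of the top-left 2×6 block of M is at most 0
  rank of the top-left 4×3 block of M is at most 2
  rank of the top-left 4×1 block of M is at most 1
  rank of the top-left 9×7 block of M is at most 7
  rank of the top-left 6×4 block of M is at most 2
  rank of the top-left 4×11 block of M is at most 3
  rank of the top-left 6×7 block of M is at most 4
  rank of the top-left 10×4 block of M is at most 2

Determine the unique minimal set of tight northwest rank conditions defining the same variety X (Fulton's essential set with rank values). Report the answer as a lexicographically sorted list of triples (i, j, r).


Rank table r_w(12×12) implied by the 16 constraints:

  i=1: 0 | 0 | 0 | 0 | 0 | 0 | 0 | 0 | 0 | 1 | 1 | 1
  i=2: 0 | 0 | 0 | 0 | 0 | 0 | 1 | 1 | 1 | 2 | 2 | 2
  i=3: 1 | 1 | 1 | 1 | 1 | 1 | 2 | 2 | 2 | 3 | 3 | 3
  i=4: 1 | 1 | 1 | 1 | 1 | 1 | 2 | 2 | 2 | 3 | 3 | 4
  i=5: 1 | 2 | 2 | 2 | 2 | 2 | 3 | 3 | 3 | 4 | 4 | 5
  i=6: 1 | 2 | 2 | 2 | 3 | 3 | 4 | 4 | 4 | 5 | 5 | 6
  i=7: 1 | 2 | 2 | 2 | 3 | 4 | 5 | 5 | 5 | 6 | 6 | 7
  i=8: 1 | 2 | 2 | 2 | 3 | 4 | 5 | 5 | 5 | 6 | 7 | 8
  i=9: 1 | 2 | 2 | 2 | 3 | 4 | 5 | 5 | 6 | 7 | 8 | 9
  i=10: 1 | 2 | 2 | 2 | 3 | 4 | 5 | 6 | 7 | 8 | 9 | 10
  i=11: 1 | 2 | 2 | 3 | 4 | 5 | 6 | 7 | 8 | 9 | 10 | 11
  i=12: 1 | 2 | 3 | 4 | 5 | 6 | 7 | 8 | 9 | 10 | 11 | 12

so w = (10, 7, 1, 12, 2, 5, 6, 11, 9, 8, 4, 3).

Fulton essential set (9 of the 37 Rothe cells):

[(1, 9, 0), (2, 6, 0), (4, 6, 1), (4, 9, 2), (4, 11, 3), (8, 9, 5), (9, 8, 5), (10, 4, 2), (11, 3, 2)]


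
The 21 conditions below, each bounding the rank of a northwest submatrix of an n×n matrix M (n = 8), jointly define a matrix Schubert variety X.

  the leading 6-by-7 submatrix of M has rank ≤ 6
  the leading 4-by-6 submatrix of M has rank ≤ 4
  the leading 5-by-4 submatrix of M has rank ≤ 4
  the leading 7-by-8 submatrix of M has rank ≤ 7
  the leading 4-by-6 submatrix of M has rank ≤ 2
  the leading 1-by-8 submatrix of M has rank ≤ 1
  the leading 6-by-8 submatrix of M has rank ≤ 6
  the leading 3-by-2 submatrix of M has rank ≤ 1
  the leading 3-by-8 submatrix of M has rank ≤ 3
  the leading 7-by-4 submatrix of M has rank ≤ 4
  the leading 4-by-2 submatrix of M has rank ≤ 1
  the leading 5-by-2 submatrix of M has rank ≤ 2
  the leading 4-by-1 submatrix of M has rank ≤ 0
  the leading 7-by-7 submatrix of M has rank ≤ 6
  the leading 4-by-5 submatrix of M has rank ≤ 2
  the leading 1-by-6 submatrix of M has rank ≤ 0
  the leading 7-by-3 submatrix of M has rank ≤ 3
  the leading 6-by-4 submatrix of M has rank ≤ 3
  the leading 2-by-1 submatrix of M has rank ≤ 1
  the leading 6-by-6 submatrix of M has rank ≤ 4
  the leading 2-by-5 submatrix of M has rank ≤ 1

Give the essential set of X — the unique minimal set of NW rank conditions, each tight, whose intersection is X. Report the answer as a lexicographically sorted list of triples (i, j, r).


Computing R[i][j] = min implied NW-rank bound (n=8, 21 conditions):

  0 | 0 | 0 | 0 | 0 | 0 | 1 | 1
  0 | 1 | 1 | 1 | 1 | 1 | 2 | 2
  0 | 1 | 2 | 2 | 2 | 2 | 3 | 3
  0 | 1 | 2 | 2 | 2 | 2 | 3 | 4
  1 | 2 | 3 | 3 | 3 | 3 | 4 | 5
  1 | 2 | 3 | 3 | 4 | 4 | 5 | 6
  1 | 2 | 3 | 4 | 5 | 5 | 6 | 7
  1 | 2 | 3 | 4 | 5 | 6 | 7 | 8

the unique w with this rank table is (7, 2, 3, 8, 1, 5, 4, 6).

ℓ(w)=13; the 4 essential cells (i,j,r):

[(1, 6, 0), (4, 1, 0), (4, 6, 2), (6, 4, 3)]


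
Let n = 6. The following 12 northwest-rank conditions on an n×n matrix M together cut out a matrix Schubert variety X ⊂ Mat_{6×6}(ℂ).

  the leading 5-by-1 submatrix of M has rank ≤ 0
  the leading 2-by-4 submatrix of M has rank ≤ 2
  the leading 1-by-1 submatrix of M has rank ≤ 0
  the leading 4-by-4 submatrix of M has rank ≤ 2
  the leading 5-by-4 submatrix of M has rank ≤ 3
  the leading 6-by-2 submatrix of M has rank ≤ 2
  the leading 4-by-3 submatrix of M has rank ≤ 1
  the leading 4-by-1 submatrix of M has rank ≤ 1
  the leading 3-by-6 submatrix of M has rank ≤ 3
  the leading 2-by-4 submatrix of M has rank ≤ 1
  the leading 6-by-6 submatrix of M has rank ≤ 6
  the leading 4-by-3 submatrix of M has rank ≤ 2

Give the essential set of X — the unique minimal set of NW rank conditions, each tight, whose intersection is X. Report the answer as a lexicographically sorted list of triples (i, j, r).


Reconstructing r_w from the 12 given conditions:

  0  1  1  1  1  1
  0  1  1  1  2  2
  0  1  1  2  3  3
  0  1  1  2  3  4
  0  1  2  3  4  5
  1  2  3  4  5  6

reading off 1-entries of Δ²R: w = (2, 5, 4, 6, 3, 1).

D(w) has 9 cells with 3 SE-corners; essential set:

[(2, 4, 1), (4, 3, 1), (5, 1, 0)]


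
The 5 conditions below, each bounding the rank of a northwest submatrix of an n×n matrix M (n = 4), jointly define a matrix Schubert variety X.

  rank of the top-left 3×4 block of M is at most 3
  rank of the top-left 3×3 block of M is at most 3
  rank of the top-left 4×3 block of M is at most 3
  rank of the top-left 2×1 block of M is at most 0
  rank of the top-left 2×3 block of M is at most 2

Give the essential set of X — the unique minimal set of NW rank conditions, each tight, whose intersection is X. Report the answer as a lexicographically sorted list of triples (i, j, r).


Reconstructing r_w from the 5 given conditions:

  R[1]: 0  1  1  1
  R[2]: 0  1  2  2
  R[3]: 1  2  3  3
  R[4]: 1  2  3  4

reading off 1-entries of Δ²R: w = (2, 3, 1, 4).

Fulton essential set (1 of the 2 Rothe cells):

[(2, 1, 0)]


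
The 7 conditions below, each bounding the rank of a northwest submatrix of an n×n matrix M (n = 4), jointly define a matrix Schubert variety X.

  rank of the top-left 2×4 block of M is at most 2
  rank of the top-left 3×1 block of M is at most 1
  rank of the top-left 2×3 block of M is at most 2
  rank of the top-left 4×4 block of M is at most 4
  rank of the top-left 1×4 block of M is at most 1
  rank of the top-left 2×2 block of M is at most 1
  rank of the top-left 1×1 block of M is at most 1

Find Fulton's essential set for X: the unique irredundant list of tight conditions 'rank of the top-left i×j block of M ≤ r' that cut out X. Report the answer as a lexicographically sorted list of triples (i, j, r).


Computing R[i][j] = min implied NW-rank bound (n=4, 7 conditions):

  R[1]: 1 1 1 1
  R[2]: 1 1 2 2
  R[3]: 1 2 3 3
  R[4]: 1 2 3 4

second differences of R give the permutation w = (1, 3, 2, 4).

1 SE-corner of the 1-cell Rothe diagram gives Ess(w):

[(2, 2, 1)]


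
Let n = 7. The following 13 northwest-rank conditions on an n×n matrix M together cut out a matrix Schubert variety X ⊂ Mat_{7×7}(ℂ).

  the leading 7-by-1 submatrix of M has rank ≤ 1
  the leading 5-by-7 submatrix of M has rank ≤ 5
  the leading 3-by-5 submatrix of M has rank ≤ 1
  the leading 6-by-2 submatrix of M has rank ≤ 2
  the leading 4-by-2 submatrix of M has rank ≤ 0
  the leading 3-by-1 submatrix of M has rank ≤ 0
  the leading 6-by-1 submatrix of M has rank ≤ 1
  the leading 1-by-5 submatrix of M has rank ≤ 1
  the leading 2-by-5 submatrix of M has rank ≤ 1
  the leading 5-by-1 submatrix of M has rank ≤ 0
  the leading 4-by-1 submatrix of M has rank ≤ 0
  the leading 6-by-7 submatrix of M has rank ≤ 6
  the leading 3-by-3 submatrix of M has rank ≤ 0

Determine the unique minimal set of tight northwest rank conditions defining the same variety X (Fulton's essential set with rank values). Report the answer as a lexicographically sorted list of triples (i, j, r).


Rank table r_w(7×7) implied by the 13 constraints:

  i=1: 0 | 0 | 0 | 1 | 1 | 1 | 1
  i=2: 0 | 0 | 0 | 1 | 1 | 2 | 2
  i=3: 0 | 0 | 0 | 1 | 1 | 2 | 3
  i=4: 0 | 0 | 1 | 2 | 2 | 3 | 4
  i=5: 0 | 1 | 2 | 3 | 3 | 4 | 5
  i=6: 1 | 2 | 3 | 4 | 4 | 5 | 6
  i=7: 1 | 2 | 3 | 4 | 5 | 6 | 7

the unique w with this rank table is (4, 6, 7, 3, 2, 1, 5).

ℓ(w)=14; the 4 essential cells (i,j,r):

[(3, 3, 0), (3, 5, 1), (4, 2, 0), (5, 1, 0)]


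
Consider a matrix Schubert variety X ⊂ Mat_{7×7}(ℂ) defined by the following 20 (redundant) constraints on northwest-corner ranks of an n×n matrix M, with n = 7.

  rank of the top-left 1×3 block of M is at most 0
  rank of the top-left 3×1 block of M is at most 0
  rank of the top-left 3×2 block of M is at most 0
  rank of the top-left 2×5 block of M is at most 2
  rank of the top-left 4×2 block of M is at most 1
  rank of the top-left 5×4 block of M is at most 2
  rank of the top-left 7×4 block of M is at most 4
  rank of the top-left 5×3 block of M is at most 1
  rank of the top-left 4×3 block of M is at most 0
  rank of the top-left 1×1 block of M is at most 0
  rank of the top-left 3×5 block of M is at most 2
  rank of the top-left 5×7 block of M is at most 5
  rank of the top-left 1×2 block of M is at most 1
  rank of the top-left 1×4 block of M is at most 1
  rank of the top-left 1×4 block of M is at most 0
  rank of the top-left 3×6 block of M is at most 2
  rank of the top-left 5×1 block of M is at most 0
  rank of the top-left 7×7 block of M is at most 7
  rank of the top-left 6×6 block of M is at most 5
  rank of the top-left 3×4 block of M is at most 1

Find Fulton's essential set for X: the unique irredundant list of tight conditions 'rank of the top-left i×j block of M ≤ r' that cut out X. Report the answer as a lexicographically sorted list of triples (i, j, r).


Reconstructing r_w from the 20 given conditions:

  0 | 0 | 0 | 0 | 1 | 1 | 1
  0 | 0 | 0 | 1 | 2 | 2 | 2
  0 | 0 | 0 | 1 | 2 | 2 | 3
  0 | 0 | 0 | 1 | 2 | 3 | 4
  0 | 1 | 1 | 2 | 3 | 4 | 5
  1 | 2 | 2 | 3 | 4 | 5 | 6
  1 | 2 | 3 | 4 | 5 | 6 | 7

hence w(1..7) = (5, 4, 7, 6, 2, 1, 3).

|D(w)|=15, |Ess(w)|=4:

[(1, 4, 0), (3, 6, 2), (4, 3, 0), (5, 1, 0)]


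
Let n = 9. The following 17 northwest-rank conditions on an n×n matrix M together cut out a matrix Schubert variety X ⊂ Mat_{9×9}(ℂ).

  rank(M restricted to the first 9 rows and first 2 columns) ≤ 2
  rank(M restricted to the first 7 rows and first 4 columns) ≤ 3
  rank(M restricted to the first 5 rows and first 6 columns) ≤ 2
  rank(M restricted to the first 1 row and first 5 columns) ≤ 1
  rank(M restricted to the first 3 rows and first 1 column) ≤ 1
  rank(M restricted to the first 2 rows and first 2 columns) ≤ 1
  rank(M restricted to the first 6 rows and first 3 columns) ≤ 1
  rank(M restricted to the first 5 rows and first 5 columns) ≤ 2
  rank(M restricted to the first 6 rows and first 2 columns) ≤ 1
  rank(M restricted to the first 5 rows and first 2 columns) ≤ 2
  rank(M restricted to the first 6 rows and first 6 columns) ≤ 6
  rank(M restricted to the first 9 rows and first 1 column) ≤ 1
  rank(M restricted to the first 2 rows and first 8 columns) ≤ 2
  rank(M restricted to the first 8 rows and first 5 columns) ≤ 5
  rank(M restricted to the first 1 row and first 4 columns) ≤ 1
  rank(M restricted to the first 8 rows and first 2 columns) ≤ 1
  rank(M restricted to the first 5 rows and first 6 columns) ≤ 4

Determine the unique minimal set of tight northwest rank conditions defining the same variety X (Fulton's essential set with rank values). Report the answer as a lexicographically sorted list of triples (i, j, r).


Rank table r_w(9×9) implied by the 17 constraints:

  i=1: 1  1  1  1  1  1  1  1  1
  i=2: 1  1  1  2  2  2  2  2  2
  i=3: 1  1  1  2  2  2  3  3  3
  i=4: 1  1  1  2  2  2  3  4  4
  i=5: 1  1  1  2  2  2  3  4  5
  i=6: 1  1  1  2  3  3  4  5  6
  i=7: 1  1  2  3  4  4  5  6  7
  i=8: 1  1  2  3  4  5  6  7  8
  i=9: 1  2  3  4  5  6  7  8  9

reading off 1-entries of Δ²R: w = (1, 4, 7, 8, 9, 5, 3, 6, 2).

Rothe diagram D(w) (18 cells), 3 SE-corners (essential conditions):

[(5, 6, 2), (6, 3, 1), (8, 2, 1)]


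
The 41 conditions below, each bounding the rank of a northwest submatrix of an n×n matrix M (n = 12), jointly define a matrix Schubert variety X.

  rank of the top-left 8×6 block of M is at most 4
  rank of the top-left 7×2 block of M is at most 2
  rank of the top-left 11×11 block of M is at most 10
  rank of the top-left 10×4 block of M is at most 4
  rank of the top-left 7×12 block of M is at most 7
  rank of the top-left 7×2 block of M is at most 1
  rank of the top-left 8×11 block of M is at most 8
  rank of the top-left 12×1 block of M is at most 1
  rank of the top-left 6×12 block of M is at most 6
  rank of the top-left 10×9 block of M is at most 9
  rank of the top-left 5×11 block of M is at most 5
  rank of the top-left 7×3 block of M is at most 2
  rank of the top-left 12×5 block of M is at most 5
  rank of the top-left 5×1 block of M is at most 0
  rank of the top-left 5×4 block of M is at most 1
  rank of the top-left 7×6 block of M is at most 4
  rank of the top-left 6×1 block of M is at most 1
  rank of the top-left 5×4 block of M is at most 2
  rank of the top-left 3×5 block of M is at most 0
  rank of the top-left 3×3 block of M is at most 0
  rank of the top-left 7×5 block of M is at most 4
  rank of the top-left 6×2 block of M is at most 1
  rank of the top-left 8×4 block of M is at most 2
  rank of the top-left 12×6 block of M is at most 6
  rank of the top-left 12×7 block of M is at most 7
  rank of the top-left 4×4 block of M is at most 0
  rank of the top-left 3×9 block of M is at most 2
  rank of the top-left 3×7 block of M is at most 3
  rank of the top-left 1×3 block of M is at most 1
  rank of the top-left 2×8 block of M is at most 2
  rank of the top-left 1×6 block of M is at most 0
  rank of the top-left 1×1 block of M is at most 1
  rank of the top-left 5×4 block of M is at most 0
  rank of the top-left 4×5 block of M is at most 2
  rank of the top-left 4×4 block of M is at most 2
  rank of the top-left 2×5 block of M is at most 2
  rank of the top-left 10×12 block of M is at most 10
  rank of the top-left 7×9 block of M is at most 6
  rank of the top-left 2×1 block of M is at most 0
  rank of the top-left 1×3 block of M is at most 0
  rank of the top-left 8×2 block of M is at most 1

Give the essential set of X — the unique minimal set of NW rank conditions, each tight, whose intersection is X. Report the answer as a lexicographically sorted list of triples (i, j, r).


Propagating the 41 rank bounds to every northwest block:

  0 | 0 | 0 | 0 | 0 | 0 | 1 | 1 | 1 | 1 | 1 | 1
  0 | 0 | 0 | 0 | 0 | 1 | 2 | 2 | 2 | 2 | 2 | 2
  0 | 0 | 0 | 0 | 0 | 1 | 2 | 2 | 2 | 3 | 3 | 3
  0 | 0 | 0 | 0 | 1 | 2 | 3 | 3 | 3 | 4 | 4 | 4
  0 | 0 | 0 | 0 | 1 | 2 | 3 | 4 | 4 | 5 | 5 | 5
  1 | 1 | 1 | 1 | 2 | 3 | 4 | 5 | 5 | 6 | 6 | 6
  1 | 1 | 2 | 2 | 3 | 4 | 5 | 6 | 6 | 7 | 7 | 7
  1 | 1 | 2 | 2 | 3 | 4 | 5 | 6 | 7 | 8 | 8 | 8
  1 | 2 | 3 | 3 | 4 | 5 | 6 | 7 | 8 | 9 | 9 | 9
  1 | 2 | 3 | 4 | 5 | 6 | 7 | 8 | 9 | 10 | 10 | 10
  1 | 2 | 3 | 4 | 5 | 6 | 7 | 8 | 9 | 10 | 10 | 11
  1 | 2 | 3 | 4 | 5 | 6 | 7 | 8 | 9 | 10 | 11 | 12

second differences of R give the permutation w = (7, 6, 10, 5, 8, 1, 3, 9, 2, 4, 12, 11).

7 SE-corners of the 30-cell Rothe diagram give Ess(w):

[(1, 6, 0), (3, 5, 0), (3, 9, 2), (5, 4, 0), (8, 2, 1), (8, 4, 2), (11, 11, 10)]


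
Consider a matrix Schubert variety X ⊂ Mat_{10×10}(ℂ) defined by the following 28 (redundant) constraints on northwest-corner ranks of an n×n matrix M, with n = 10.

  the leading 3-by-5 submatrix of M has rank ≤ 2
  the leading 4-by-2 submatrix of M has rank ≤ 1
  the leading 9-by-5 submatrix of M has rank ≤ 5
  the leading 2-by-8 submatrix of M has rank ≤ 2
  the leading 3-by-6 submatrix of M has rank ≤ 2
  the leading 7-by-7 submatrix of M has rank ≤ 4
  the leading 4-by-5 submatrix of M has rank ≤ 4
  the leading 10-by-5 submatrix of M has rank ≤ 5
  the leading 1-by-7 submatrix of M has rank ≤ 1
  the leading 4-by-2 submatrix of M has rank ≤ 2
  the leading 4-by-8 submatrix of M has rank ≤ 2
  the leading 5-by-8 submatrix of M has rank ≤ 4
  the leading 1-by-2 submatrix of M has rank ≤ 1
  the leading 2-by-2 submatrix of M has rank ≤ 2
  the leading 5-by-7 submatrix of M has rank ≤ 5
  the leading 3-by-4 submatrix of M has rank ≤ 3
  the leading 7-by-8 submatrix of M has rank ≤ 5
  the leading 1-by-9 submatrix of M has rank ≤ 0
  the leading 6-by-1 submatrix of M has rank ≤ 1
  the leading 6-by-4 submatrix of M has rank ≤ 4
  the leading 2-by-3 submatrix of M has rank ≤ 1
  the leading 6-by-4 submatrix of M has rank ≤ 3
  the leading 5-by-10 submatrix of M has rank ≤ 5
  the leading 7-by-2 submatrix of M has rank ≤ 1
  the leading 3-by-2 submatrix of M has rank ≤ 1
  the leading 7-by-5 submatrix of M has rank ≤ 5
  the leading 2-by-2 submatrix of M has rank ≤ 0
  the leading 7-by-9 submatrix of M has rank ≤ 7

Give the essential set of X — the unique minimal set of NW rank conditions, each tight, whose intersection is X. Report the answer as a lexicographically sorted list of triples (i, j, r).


The tightest implied rank at each (i,j), from the 28 conditions:

  row 1: 0  0  0  0  0  0  0  0  0  1
  row 2: 0  0  1  1  1  1  1  1  1  2
  row 3: 1  1  2  2  2  2  2  2  2  3
  row 4: 1  1  2  2  2  2  2  2  3  4
  row 5: 1  1  2  3  3  3  3  3  4  5
  row 6: 1  1  2  3  4  4  4  4  5  6
  row 7: 1  1  2  3  4  4  4  5  6  7
  row 8: 1  2  3  4  5  5  5  6  7  8
  row 9: 1  2  3  4  5  6  6  7  8  9
  row 10: 1  2  3  4  5  6  7  8  9  10

second differences of R give the permutation w = (10, 3, 1, 9, 4, 5, 8, 2, 6, 7).

Fulton essential set (5 of the 22 Rothe cells):

[(1, 9, 0), (2, 2, 0), (4, 8, 2), (7, 2, 1), (7, 7, 4)]


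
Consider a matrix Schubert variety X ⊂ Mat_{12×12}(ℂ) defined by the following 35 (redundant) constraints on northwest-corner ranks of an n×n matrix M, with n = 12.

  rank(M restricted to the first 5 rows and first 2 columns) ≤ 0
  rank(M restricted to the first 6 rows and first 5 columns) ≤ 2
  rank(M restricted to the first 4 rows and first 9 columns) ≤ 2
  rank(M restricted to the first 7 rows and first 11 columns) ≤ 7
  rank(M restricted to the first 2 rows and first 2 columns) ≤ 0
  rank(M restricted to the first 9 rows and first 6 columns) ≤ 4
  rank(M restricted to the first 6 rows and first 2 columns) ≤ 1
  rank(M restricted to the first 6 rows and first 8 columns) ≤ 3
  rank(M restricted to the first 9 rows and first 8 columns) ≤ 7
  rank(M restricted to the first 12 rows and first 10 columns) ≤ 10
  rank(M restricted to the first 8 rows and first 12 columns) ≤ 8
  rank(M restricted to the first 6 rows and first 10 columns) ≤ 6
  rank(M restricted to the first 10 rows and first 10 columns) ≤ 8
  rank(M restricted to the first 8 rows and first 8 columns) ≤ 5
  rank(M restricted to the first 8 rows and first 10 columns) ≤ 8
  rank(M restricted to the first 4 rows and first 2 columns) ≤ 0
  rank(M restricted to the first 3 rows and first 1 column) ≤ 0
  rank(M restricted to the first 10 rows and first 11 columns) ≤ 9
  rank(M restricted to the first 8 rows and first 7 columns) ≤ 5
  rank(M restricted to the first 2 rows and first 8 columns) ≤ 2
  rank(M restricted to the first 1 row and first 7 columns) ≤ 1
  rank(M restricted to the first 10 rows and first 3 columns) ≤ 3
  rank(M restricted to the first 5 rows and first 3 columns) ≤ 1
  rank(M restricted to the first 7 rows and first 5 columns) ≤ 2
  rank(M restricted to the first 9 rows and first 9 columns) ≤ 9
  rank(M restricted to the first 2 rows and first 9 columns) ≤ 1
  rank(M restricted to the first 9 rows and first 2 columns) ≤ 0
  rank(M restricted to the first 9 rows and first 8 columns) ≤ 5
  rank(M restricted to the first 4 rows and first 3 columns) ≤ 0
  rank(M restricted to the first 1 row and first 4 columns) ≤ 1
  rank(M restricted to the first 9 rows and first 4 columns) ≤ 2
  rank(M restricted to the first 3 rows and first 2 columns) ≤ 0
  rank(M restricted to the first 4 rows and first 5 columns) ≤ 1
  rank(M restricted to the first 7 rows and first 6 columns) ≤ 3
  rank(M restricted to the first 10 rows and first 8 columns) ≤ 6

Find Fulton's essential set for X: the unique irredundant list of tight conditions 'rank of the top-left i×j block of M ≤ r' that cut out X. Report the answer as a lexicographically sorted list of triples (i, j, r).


Rank table r_w(12×12) implied by the 35 constraints:

  row 1: 0  0  0  1  1  1  1  1  1  1  1  1
  row 2: 0  0  0  1  1  1  1  1  1  2  2  2
  row 3: 0  0  0  1  1  2  2  2  2  3  3  3
  row 4: 0  0  0  1  1  2  2  2  2  3  4  4
  row 5: 0  0  1  2  2  3  3  3  3  4  5  5
  row 6: 0  0  1  2  2  3  3  3  4  5  6  6
  row 7: 0  0  1  2  2  3  4  4  5  6  7  7
  row 8: 0  0  1  2  3  4  5  5  6  7  8  8
  row 9: 0  0  1  2  3  4  5  5  6  7  8  9
  row 10: 1  1  2  3  4  5  6  6  7  8  9  10
  row 11: 1  2  3  4  5  6  7  7  8  9  10  11
  row 12: 1  2  3  4  5  6  7  8  9  10  11  12

hence w(1..12) = (4, 10, 6, 11, 3, 9, 7, 5, 12, 1, 2, 8).

8 SE-corners of the 37-cell Rothe diagram give Ess(w):

[(2, 9, 1), (4, 3, 0), (4, 5, 1), (4, 9, 2), (6, 8, 3), (7, 5, 2), (9, 2, 0), (9, 8, 5)]


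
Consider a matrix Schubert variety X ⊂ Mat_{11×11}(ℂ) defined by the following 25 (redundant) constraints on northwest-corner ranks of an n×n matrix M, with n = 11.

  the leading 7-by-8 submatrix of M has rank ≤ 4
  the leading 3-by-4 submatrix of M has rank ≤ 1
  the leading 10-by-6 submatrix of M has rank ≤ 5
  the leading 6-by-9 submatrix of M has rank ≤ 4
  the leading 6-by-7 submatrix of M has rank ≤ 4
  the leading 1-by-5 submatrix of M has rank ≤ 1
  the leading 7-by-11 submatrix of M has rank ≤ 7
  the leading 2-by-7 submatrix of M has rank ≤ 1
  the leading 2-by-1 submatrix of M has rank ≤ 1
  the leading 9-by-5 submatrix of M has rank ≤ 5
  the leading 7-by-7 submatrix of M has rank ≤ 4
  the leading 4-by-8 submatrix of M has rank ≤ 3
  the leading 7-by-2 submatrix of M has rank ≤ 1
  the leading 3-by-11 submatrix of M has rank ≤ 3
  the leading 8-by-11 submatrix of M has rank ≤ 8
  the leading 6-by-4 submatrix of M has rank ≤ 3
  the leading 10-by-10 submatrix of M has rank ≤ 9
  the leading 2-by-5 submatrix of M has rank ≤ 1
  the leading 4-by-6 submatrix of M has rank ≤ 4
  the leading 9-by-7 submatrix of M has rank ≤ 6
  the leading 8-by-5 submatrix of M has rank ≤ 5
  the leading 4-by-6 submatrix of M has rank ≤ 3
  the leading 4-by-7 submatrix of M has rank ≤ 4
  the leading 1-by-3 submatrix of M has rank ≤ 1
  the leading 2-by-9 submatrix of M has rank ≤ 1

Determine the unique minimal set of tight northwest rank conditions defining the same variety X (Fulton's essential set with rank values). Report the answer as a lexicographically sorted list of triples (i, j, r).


The tightest implied rank at each (i,j), from the 25 conditions:

  row 1: 1 1 1 1 1 1 1 1 1 1 1
  row 2: 1 1 1 1 1 1 1 1 1 2 2
  row 3: 1 1 1 1 2 2 2 2 2 3 3
  row 4: 1 1 2 2 3 3 3 3 3 4 4
  row 5: 1 1 2 3 4 4 4 4 4 5 5
  row 6: 1 1 2 3 4 4 4 4 4 5 6
  row 7: 1 1 2 3 4 4 4 4 5 6 7
  row 8: 1 2 3 4 5 5 5 5 6 7 8
  row 9: 1 2 3 4 5 5 6 6 7 8 9
  row 10: 1 2 3 4 5 5 6 7 8 9 10
  row 11: 1 2 3 4 5 6 7 8 9 10 11

so w = (1, 10, 5, 3, 4, 11, 9, 2, 7, 8, 6).

Rothe diagram D(w) (24 cells), 6 SE-corners (essential conditions):

[(2, 9, 1), (3, 4, 1), (6, 9, 4), (7, 2, 1), (7, 8, 4), (10, 6, 5)]


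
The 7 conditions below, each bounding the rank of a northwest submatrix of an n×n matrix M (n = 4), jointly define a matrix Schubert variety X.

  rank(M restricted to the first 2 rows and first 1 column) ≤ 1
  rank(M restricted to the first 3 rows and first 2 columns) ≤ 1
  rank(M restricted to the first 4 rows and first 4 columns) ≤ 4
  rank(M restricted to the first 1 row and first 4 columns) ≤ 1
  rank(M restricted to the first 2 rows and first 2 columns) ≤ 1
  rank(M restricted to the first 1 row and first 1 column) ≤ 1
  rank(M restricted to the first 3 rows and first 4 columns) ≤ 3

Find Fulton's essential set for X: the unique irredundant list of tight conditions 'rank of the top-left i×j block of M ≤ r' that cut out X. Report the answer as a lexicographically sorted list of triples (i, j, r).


Computing R[i][j] = min implied NW-rank bound (n=4, 7 conditions):

  row 1: 1, 1, 1, 1
  row 2: 1, 1, 2, 2
  row 3: 1, 1, 2, 3
  row 4: 1, 2, 3, 4

hence w(1..4) = (1, 3, 4, 2).

ℓ(w)=2; the 1 essential cell (i,j,r):

[(3, 2, 1)]
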